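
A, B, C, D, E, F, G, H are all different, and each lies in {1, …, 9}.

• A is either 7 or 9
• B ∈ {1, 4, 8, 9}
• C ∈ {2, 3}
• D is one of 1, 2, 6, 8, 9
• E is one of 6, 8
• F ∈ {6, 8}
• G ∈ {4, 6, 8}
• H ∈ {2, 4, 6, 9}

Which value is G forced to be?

The 8 variables together cover exactly {1, 2, 3, 4, 6, 7, 8, 9} — 8 values for 8 variables — and 3 appears only in C's list, so C = 3.
Among the 7 still-open variables, 7 fits only A (and all 7 values in {1, 2, 4, 6, 7, 8, 9} must be used), so A = 7.
E and F share exactly the 2 values {6, 8}; by pigeonhole those values go to them, so strike 6, 8 from B, D, G, H.
So G = 4.

4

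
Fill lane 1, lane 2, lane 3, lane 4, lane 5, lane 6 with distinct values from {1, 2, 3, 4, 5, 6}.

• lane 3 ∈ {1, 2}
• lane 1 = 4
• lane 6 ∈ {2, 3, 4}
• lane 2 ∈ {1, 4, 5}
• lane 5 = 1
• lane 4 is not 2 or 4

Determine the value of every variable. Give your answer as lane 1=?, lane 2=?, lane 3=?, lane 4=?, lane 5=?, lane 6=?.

lane 1=4, lane 2=5, lane 3=2, lane 4=6, lane 5=1, lane 6=3

lane 1 has just one choice, so lane 1 = 4. Strike 4 from lane 2, lane 6.
That leaves lane 5 = 1. So lane 2, lane 3, lane 4 can't be 1.
lane 2 must be 5 (only option left). So lane 4 can't be 5.
That leaves lane 3 = 2. So lane 6 can't be 2.
lane 6's domain is down to {3}, so lane 6 = 3. Remove 3 from lane 4.
lane 4 must be 6 (only option left).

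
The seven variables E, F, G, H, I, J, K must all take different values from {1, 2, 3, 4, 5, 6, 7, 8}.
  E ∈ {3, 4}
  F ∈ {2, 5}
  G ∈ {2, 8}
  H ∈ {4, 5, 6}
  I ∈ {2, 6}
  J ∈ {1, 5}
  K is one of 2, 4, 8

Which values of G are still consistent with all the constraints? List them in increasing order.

Among the 7 variables, 1 fits only J (and all 7 values in {1, 2, 3, 4, 5, 6, 8} must be used), so J = 1.
Among the 6 still-open variables, 3 fits only E (and all 6 values in {2, 3, 4, 5, 6, 8} must be used), so E = 3.
No further eliminations apply; G can still be any of 2, 8.

2, 8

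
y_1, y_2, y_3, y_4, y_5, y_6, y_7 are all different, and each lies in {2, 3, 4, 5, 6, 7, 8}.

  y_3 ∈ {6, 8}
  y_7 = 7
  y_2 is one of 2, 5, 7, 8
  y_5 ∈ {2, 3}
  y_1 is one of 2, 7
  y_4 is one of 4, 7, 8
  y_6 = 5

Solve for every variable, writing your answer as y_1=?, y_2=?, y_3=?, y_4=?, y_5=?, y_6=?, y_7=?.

y_1=2, y_2=8, y_3=6, y_4=4, y_5=3, y_6=5, y_7=7

y_6 has just one choice, so y_6 = 5. Strike 5 from y_2.
y_7 has just one choice, so y_7 = 7. Remove 7 from y_1, y_2, y_4.
y_1 must be 2 (only option left). Strike 2 from y_2, y_5.
That leaves y_2 = 8. Eliminate 8 elsewhere: y_3, y_4.
y_3 has just one choice, so y_3 = 6.
y_4's domain is down to {4}, so y_4 = 4.
y_5 must be 3 (only option left).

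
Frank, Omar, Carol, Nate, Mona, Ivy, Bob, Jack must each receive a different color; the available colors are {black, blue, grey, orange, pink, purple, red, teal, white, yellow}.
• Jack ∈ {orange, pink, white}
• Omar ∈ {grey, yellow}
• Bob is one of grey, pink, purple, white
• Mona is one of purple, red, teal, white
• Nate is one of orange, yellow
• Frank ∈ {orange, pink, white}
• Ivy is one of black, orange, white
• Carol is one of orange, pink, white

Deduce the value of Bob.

purple

Frank, Carol, Jack share exactly the 3 values {orange, pink, white}; by pigeonhole those values go to them, so strike orange, pink, white from Nate, Mona, Ivy, Bob.
Nate's domain is down to {yellow}, so Nate = yellow. Eliminate yellow elsewhere: Omar.
Ivy's domain is down to {black}, so Ivy = black.
Omar must be grey (only option left). Eliminate grey elsewhere: Bob.
So Bob = purple.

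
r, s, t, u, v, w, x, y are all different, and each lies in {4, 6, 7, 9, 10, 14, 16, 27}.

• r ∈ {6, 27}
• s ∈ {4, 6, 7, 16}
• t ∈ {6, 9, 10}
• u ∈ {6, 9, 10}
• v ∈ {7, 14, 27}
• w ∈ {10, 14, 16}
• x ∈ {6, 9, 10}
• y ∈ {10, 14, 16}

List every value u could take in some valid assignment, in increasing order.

Among the 8 variables, 4 fits only s (and all 8 values in {4, 6, 7, 9, 10, 14, 16, 27} must be used), so s = 4.
Among the 7 still-open variables, 7 fits only v (and all 7 values in {6, 7, 9, 10, 14, 16, 27} must be used), so v = 7.
The 6 still-open variables together cover exactly {6, 9, 10, 14, 16, 27} — 6 values for 6 variables — and 27 appears only in r's list, so r = 27.
t, u, x share exactly the 3 values {6, 9, 10}; by pigeonhole those values go to them, so strike 6, 9, 10 from w, y.
No further eliminations apply; u can still be any of 6, 9, 10.

6, 9, 10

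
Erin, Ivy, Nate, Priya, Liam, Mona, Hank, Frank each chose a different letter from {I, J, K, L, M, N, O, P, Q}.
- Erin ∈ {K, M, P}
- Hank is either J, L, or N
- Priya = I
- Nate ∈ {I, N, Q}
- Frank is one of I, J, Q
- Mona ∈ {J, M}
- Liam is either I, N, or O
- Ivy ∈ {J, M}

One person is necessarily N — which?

Nate

Priya has just one choice, so Priya = I. Strike I from Nate, Liam, Frank.
Ivy and Mona between them cover only {J, M} — a naked pair. Remove those values from Erin, Hank, Frank.
That leaves Frank = Q. Strike Q from Nate.
So N goes to Nate.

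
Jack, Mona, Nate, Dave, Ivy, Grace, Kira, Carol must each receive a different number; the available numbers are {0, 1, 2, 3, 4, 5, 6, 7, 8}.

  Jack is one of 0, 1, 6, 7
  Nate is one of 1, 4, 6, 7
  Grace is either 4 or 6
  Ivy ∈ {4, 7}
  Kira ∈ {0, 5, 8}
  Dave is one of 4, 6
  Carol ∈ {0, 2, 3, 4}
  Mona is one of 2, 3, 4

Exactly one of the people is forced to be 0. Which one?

Jack

The 2 variables Dave and Grace are confined to {4, 6}, which locks those values in; drop them from Jack, Mona, Nate, Ivy, Carol.
That leaves Ivy = 7. Eliminate 7 elsewhere: Jack, Nate.
That leaves Nate = 1. Strike 1 from Jack.
So 0 goes to Jack.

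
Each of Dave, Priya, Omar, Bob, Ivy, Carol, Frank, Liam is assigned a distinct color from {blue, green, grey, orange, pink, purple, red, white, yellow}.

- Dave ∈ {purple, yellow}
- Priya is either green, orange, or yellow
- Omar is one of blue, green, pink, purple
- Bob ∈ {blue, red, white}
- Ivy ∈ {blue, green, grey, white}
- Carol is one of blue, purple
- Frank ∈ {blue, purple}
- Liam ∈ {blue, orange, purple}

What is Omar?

Carol and Frank between them cover only {blue, purple} — a naked pair. Remove those values from Dave, Omar, Bob, Ivy, Liam.
That leaves Dave = yellow. Strike yellow from Priya.
That leaves Liam = orange. So Priya can't be orange.
Priya has just one choice, so Priya = green. Eliminate green elsewhere: Omar, Ivy.
So Omar = pink.

pink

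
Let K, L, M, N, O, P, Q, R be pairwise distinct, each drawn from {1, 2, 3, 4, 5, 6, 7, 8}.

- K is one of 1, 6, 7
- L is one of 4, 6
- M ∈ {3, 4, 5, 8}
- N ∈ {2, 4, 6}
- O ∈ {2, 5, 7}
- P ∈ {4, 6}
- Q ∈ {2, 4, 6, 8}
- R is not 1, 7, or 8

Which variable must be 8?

The 8 variables together cover exactly {1, 2, 3, 4, 5, 6, 7, 8} — 8 values for 8 variables — and 1 appears only in K's list, so K = 1.
Among the 7 still-open variables, 7 fits only O (and all 7 values in {2, 3, 4, 5, 6, 7, 8} must be used), so O = 7.
L and P share exactly the 2 values {4, 6}; by pigeonhole those values go to them, so strike 4, 6 from M, N, Q, R.
N has just one choice, so N = 2. Remove 2 from Q, R.
So 8 goes to Q.

Q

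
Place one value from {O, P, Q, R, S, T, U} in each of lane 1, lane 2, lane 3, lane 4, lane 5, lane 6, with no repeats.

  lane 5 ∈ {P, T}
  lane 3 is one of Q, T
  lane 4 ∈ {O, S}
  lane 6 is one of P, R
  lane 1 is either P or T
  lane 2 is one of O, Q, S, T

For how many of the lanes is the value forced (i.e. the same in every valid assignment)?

The 6 variables draw from only 6 values {O, P, Q, R, S, T}, so each is used; only lane 6 can be R, hence lane 6 = R.
lane 1 and lane 5 share exactly the 2 values {P, T}; by pigeonhole those values go to them, so strike P, T from lane 2, lane 3.
lane 3 must be Q (only option left). So lane 2 can't be Q.
Determined: lane 3=Q, lane 6=R. The other lanes each still have more than one consistent value. That makes 2.

2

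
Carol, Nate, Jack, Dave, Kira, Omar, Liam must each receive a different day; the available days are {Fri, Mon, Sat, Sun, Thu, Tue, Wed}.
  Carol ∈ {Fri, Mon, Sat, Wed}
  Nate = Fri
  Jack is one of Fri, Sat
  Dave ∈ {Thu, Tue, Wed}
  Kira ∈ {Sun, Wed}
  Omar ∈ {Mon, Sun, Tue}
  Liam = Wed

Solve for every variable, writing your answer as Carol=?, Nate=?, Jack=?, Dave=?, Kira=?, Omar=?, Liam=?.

Carol=Mon, Nate=Fri, Jack=Sat, Dave=Thu, Kira=Sun, Omar=Tue, Liam=Wed

Nate must be Fri (only option left). So Carol, Jack can't be Fri.
Jack has just one choice, so Jack = Sat. Eliminate Sat elsewhere: Carol.
Liam has just one choice, so Liam = Wed. Eliminate Wed elsewhere: Carol, Dave, Kira.
That leaves Carol = Mon. Eliminate Mon elsewhere: Omar.
Kira's domain is down to {Sun}, so Kira = Sun. Remove Sun from Omar.
Omar must be Tue (only option left). Strike Tue from Dave.
That leaves Dave = Thu.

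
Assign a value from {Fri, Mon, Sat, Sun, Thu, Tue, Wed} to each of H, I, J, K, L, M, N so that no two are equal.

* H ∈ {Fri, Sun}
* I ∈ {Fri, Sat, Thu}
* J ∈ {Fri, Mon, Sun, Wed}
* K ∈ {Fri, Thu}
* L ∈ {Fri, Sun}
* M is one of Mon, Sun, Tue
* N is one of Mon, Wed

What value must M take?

Tue

The 7 variables together cover exactly {Fri, Mon, Sat, Sun, Thu, Tue, Wed} — 7 values for 7 variables — and Sat appears only in I's list, so I = Sat.
The 6 still-open variables draw from only 6 values {Fri, Mon, Sun, Thu, Tue, Wed}, so each is used; only K can be Thu, hence K = Thu.
The 5 still-open variables together cover exactly {Fri, Mon, Sun, Tue, Wed} — 5 values for 5 variables — and Tue appears only in M's list, so M = Tue.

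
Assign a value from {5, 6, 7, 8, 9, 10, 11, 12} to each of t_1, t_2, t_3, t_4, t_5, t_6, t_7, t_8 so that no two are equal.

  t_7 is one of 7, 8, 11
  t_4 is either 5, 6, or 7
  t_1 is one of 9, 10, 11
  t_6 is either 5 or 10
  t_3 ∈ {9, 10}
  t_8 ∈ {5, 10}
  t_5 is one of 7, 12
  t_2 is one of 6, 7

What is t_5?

12

Among the 8 variables, 8 fits only t_7 (and all 8 values in {5, 6, 7, 8, 9, 10, 11, 12} must be used), so t_7 = 8.
Among the 7 still-open variables, 11 fits only t_1 (and all 7 values in {5, 6, 7, 9, 10, 11, 12} must be used), so t_1 = 11.
The 6 still-open variables draw from only 6 values {5, 6, 7, 9, 10, 12}, so each is used; only t_3 can be 9, hence t_3 = 9.
The 5 still-open variables together cover exactly {5, 6, 7, 10, 12} — 5 values for 5 variables — and 12 appears only in t_5's list, so t_5 = 12.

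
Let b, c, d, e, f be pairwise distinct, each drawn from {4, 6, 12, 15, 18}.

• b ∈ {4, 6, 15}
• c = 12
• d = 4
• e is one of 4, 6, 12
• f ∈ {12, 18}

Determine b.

c's domain is down to {12}, so c = 12. Strike 12 from e, f.
d has just one choice, so d = 4. Strike 4 from b, e.
e must be 6 (only option left). Eliminate 6 elsewhere: b.
So b = 15.

15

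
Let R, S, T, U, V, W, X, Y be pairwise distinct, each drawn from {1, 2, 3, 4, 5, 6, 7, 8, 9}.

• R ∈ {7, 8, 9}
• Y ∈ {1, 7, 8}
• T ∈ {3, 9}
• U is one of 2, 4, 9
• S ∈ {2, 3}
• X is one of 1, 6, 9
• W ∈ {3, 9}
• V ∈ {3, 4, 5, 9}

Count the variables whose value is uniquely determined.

3

T and W share exactly the 2 values {3, 9}; by pigeonhole those values go to them, so strike 3, 9 from R, S, U, V, X.
S's domain is down to {2}, so S = 2. So U can't be 2.
U's domain is down to {4}, so U = 4. Strike 4 from V.
V has just one choice, so V = 5.
Determined: S=2, U=4, V=5. The other variables each still have more than one consistent value. That makes 3.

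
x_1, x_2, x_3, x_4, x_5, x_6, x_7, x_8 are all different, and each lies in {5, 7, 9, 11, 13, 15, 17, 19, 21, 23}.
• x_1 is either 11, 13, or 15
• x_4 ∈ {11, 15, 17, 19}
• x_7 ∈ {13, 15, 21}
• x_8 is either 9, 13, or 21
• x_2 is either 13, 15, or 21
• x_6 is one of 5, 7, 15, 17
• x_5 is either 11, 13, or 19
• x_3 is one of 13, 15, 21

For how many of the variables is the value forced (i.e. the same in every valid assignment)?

The 3 variables x_2, x_3, x_7 are confined to {13, 15, 21}, which locks those values in; drop them from x_1, x_4, x_5, x_6, x_8.
x_1's domain is down to {11}, so x_1 = 11. Strike 11 from x_4, x_5.
x_5 has just one choice, so x_5 = 19. Strike 19 from x_4.
x_8's domain is down to {9}, so x_8 = 9.
x_4 must be 17 (only option left). Eliminate 17 elsewhere: x_6.
Determined: x_1=11, x_4=17, x_5=19, x_8=9. The other variables each still have more than one consistent value. That makes 4.

4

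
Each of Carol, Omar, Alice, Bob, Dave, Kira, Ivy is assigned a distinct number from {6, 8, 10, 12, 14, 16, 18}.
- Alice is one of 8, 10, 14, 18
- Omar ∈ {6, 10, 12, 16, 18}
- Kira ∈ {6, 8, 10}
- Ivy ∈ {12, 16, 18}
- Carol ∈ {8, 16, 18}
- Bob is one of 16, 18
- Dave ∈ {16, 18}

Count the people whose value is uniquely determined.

Among the 7 variables, 14 fits only Alice (and all 7 values in {6, 8, 10, 12, 14, 16, 18} must be used), so Alice = 14.
Bob and Dave between them cover only {16, 18} — a naked pair. Remove those values from Carol, Omar, Ivy.
That leaves Carol = 8. Strike 8 from Kira.
Ivy has just one choice, so Ivy = 12. So Omar can't be 12.
Determined: Carol=8, Alice=14, Ivy=12. The other people each still have more than one consistent value. That makes 3.

3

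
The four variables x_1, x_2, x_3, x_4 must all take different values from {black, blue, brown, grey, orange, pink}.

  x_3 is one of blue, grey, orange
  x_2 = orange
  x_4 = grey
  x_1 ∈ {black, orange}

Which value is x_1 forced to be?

x_2 must be orange (only option left). So x_1, x_3 can't be orange.
So x_1 = black.

black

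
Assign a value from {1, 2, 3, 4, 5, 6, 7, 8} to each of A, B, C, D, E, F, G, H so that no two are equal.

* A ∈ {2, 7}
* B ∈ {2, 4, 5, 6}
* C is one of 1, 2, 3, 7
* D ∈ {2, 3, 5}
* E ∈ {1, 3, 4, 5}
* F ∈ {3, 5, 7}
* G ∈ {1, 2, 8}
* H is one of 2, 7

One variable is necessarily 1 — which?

Among the 8 variables, 6 fits only B (and all 8 values in {1, 2, 3, 4, 5, 6, 7, 8} must be used), so B = 6.
Among the 7 still-open variables, 4 fits only E (and all 7 values in {1, 2, 3, 4, 5, 7, 8} must be used), so E = 4.
The 6 still-open variables together cover exactly {1, 2, 3, 5, 7, 8} — 6 values for 6 variables — and 8 appears only in G's list, so G = 8.
Among the 5 still-open variables, 1 fits only C (and all 5 values in {1, 2, 3, 5, 7} must be used), so C = 1.

C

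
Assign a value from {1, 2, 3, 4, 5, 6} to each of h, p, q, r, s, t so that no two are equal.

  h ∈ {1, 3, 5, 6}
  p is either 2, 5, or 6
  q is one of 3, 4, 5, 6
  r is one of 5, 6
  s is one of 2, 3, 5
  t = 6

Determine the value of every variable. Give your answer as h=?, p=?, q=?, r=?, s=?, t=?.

t must be 6 (only option left). Remove 6 from h, p, q, r.
That leaves r = 5. Eliminate 5 elsewhere: h, p, q, s.
That leaves p = 2. Eliminate 2 elsewhere: s.
s's domain is down to {3}, so s = 3. Remove 3 from h, q.
h has just one choice, so h = 1.
That leaves q = 4.

h=1, p=2, q=4, r=5, s=3, t=6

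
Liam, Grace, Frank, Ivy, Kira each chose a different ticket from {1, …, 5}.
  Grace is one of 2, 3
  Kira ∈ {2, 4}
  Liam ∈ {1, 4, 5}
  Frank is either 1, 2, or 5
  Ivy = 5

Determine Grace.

Ivy must be 5 (only option left). Remove 5 from Liam, Frank.
The 4 still-open variables together cover exactly {1, 2, 3, 4} — 4 values for 4 variables — and 3 appears only in Grace's list, so Grace = 3.

3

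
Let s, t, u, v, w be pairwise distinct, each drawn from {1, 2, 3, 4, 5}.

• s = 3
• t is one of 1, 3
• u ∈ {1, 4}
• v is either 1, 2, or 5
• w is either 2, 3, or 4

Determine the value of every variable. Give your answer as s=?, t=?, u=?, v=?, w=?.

s=3, t=1, u=4, v=5, w=2

s has just one choice, so s = 3. So t, w can't be 3.
That leaves t = 1. Strike 1 from u, v.
u must be 4 (only option left). So w can't be 4.
That leaves w = 2. Remove 2 from v.
That leaves v = 5.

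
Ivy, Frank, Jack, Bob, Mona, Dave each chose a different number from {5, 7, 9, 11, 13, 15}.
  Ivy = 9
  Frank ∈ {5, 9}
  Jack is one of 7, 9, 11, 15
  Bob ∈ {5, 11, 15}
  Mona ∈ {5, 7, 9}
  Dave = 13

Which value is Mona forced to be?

7

Ivy's domain is down to {9}, so Ivy = 9. Eliminate 9 elsewhere: Frank, Jack, Mona.
That leaves Frank = 5. So Bob, Mona can't be 5.
So Mona = 7.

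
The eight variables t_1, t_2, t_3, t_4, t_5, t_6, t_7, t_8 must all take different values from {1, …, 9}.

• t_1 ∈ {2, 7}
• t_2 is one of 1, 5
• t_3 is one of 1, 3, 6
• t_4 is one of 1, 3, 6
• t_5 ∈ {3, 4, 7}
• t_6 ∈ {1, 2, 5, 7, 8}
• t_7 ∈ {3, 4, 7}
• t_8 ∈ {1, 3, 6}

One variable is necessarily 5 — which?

The 8 variables draw from only 8 values {1, 2, 3, 4, 5, 6, 7, 8}, so each is used; only t_6 can be 8, hence t_6 = 8.
The 7 still-open variables together cover exactly {1, 2, 3, 4, 5, 6, 7} — 7 values for 7 variables — and 2 appears only in t_1's list, so t_1 = 2.
Among the 6 still-open variables, 5 fits only t_2 (and all 6 values in {1, 3, 4, 5, 6, 7} must be used), so t_2 = 5.

t_2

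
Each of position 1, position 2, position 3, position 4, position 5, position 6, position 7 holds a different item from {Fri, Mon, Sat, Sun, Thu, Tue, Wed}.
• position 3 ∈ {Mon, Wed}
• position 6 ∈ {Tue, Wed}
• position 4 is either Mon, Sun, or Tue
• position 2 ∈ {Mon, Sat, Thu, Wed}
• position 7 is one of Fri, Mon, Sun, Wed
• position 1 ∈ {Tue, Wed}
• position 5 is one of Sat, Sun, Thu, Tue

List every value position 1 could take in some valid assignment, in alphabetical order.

Among the 7 variables, Fri fits only position 7 (and all 7 values in {Fri, Mon, Sat, Sun, Thu, Tue, Wed} must be used), so position 7 = Fri.
position 1 and position 6 between them cover only {Tue, Wed} — a naked pair. Remove those values from position 2, position 3, position 4, position 5.
That leaves position 3 = Mon. Remove Mon from position 2, position 4.
position 4's domain is down to {Sun}, so position 4 = Sun. Eliminate Sun elsewhere: position 5.
No further eliminations apply; position 1 can still be any of Tue, Wed.

Tue, Wed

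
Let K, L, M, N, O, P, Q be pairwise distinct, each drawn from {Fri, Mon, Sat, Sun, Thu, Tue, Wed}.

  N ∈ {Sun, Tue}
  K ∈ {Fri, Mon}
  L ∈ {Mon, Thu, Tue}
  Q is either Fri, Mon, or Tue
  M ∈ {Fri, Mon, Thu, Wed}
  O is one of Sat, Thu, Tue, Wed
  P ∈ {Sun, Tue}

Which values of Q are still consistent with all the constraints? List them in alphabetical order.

Fri, Mon

The 7 variables draw from only 7 values {Fri, Mon, Sat, Sun, Thu, Tue, Wed}, so each is used; only O can be Sat, hence O = Sat.
Among the 6 still-open variables, Wed fits only M (and all 6 values in {Fri, Mon, Sun, Thu, Tue, Wed} must be used), so M = Wed.
The 5 still-open variables draw from only 5 values {Fri, Mon, Sun, Thu, Tue}, so each is used; only L can be Thu, hence L = Thu.
N and P share exactly the 2 values {Sun, Tue}; by pigeonhole those values go to them, so strike Sun, Tue from Q.
No further eliminations apply; Q can still be any of Fri, Mon.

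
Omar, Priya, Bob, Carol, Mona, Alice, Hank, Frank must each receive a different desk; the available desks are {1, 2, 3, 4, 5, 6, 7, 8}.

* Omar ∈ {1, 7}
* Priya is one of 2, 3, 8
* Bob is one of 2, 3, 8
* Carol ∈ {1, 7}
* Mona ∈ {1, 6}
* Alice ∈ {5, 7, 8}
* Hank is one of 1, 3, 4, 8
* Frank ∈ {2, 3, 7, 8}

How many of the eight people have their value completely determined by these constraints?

3

Among the 8 variables, 4 fits only Hank (and all 8 values in {1, 2, 3, 4, 5, 6, 7, 8} must be used), so Hank = 4.
Among the 7 still-open variables, 5 fits only Alice (and all 7 values in {1, 2, 3, 5, 6, 7, 8} must be used), so Alice = 5.
The 6 still-open variables draw from only 6 values {1, 2, 3, 6, 7, 8}, so each is used; only Mona can be 6, hence Mona = 6.
The 2 variables Omar and Carol are confined to {1, 7}, which locks those values in; drop them from Frank.
Determined: Mona=6, Alice=5, Hank=4. The other people each still have more than one consistent value. That makes 3.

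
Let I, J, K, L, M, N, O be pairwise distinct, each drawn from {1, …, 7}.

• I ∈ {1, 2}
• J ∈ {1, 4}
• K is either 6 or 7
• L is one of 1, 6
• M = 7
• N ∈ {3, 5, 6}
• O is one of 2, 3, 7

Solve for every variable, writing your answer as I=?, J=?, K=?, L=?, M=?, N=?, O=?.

I=2, J=4, K=6, L=1, M=7, N=5, O=3

M has just one choice, so M = 7. Remove 7 from K, O.
K has just one choice, so K = 6. So L, N can't be 6.
L's domain is down to {1}, so L = 1. Remove 1 from I, J.
That leaves I = 2. Remove 2 from O.
That leaves J = 4.
That leaves O = 3. Strike 3 from N.
N must be 5 (only option left).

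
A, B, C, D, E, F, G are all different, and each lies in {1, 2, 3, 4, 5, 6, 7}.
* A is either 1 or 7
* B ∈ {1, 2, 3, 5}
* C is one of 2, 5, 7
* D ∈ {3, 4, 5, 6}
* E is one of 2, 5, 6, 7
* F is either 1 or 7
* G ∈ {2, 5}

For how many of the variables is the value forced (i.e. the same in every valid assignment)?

3

Among the 7 variables, 4 fits only D (and all 7 values in {1, 2, 3, 4, 5, 6, 7} must be used), so D = 4.
The 6 still-open variables together cover exactly {1, 2, 3, 5, 6, 7} — 6 values for 6 variables — and 3 appears only in B's list, so B = 3.
The 5 still-open variables together cover exactly {1, 2, 5, 6, 7} — 5 values for 5 variables — and 6 appears only in E's list, so E = 6.
The 2 variables A and F are confined to {1, 7}, which locks those values in; drop them from C.
Determined: B=3, D=4, E=6. The other variables each still have more than one consistent value. That makes 3.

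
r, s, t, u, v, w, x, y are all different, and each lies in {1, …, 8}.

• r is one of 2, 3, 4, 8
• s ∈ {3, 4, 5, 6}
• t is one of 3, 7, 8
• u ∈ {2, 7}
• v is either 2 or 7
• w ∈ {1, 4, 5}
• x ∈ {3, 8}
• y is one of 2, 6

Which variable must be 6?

y

The 8 variables draw from only 8 values {1, 2, 3, 4, 5, 6, 7, 8}, so each is used; only w can be 1, hence w = 1.
The 7 still-open variables draw from only 7 values {2, 3, 4, 5, 6, 7, 8}, so each is used; only s can be 5, hence s = 5.
The 6 still-open variables draw from only 6 values {2, 3, 4, 6, 7, 8}, so each is used; only r can be 4, hence r = 4.
Among the 5 still-open variables, 6 fits only y (and all 5 values in {2, 3, 6, 7, 8} must be used), so y = 6.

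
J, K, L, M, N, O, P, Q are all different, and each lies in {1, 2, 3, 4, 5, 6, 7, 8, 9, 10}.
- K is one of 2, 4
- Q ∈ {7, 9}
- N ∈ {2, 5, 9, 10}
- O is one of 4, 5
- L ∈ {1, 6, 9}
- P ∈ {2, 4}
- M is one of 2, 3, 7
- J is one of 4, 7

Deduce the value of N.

The 2 variables K and P are confined to {2, 4}, which locks those values in; drop them from J, M, N, O.
J must be 7 (only option left). Strike 7 from M, Q.
M has just one choice, so M = 3.
O's domain is down to {5}, so O = 5. So N can't be 5.
Q must be 9 (only option left). Strike 9 from L, N.
So N = 10.

10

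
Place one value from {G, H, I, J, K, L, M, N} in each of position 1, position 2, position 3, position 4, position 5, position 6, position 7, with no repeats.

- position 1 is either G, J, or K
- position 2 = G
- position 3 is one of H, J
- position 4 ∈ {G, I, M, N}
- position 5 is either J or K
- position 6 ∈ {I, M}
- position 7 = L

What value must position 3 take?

position 2 must be G (only option left). Eliminate G elsewhere: position 1, position 4.
position 7's domain is down to {L}, so position 7 = L.
position 1 and position 5 between them cover only {J, K} — a naked pair. Remove those values from position 3.
So position 3 = H.

H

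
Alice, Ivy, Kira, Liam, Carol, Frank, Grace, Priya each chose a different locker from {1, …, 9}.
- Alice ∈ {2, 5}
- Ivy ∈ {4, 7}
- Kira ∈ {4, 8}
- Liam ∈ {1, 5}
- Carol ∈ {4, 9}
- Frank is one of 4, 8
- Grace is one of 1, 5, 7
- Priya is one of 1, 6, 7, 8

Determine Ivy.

7

The 8 variables draw from only 8 values {1, 2, 4, 5, 6, 7, 8, 9}, so each is used; only Alice can be 2, hence Alice = 2.
The 7 still-open variables together cover exactly {1, 4, 5, 6, 7, 8, 9} — 7 values for 7 variables — and 6 appears only in Priya's list, so Priya = 6.
The 6 still-open variables draw from only 6 values {1, 4, 5, 7, 8, 9}, so each is used; only Carol can be 9, hence Carol = 9.
The 2 variables Kira and Frank are confined to {4, 8}, which locks those values in; drop them from Ivy.
So Ivy = 7.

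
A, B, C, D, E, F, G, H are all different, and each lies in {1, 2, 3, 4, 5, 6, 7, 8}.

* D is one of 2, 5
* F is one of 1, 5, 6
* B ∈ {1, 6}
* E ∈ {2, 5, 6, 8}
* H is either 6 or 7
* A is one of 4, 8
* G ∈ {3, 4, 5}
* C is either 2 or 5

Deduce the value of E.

8

The 8 variables draw from only 8 values {1, 2, 3, 4, 5, 6, 7, 8}, so each is used; only G can be 3, hence G = 3.
The 7 still-open variables draw from only 7 values {1, 2, 4, 5, 6, 7, 8}, so each is used; only A can be 4, hence A = 4.
The 6 still-open variables draw from only 6 values {1, 2, 5, 6, 7, 8}, so each is used; only H can be 7, hence H = 7.
The 5 still-open variables draw from only 5 values {1, 2, 5, 6, 8}, so each is used; only E can be 8, hence E = 8.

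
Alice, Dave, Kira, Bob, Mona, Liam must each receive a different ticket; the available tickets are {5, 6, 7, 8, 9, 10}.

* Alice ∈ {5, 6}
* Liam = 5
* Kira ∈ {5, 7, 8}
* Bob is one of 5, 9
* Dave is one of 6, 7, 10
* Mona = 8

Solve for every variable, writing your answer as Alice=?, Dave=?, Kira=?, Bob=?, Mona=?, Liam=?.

Mona has just one choice, so Mona = 8. Remove 8 from Kira.
Liam's domain is down to {5}, so Liam = 5. So Alice, Kira, Bob can't be 5.
Alice's domain is down to {6}, so Alice = 6. So Dave can't be 6.
Kira's domain is down to {7}, so Kira = 7. Remove 7 from Dave.
Bob's domain is down to {9}, so Bob = 9.
Dave has just one choice, so Dave = 10.

Alice=6, Dave=10, Kira=7, Bob=9, Mona=8, Liam=5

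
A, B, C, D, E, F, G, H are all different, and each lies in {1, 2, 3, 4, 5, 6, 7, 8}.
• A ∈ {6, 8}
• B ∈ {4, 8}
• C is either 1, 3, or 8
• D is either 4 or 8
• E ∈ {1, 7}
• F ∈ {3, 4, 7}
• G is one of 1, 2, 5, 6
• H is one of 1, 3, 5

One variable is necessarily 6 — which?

A

The 8 variables draw from only 8 values {1, 2, 3, 4, 5, 6, 7, 8}, so each is used; only G can be 2, hence G = 2.
The 7 still-open variables together cover exactly {1, 3, 4, 5, 6, 7, 8} — 7 values for 7 variables — and 5 appears only in H's list, so H = 5.
The 6 still-open variables draw from only 6 values {1, 3, 4, 6, 7, 8}, so each is used; only A can be 6, hence A = 6.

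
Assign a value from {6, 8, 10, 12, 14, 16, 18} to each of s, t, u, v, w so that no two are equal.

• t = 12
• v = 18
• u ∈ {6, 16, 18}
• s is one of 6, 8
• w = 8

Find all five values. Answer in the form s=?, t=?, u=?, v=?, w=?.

t must be 12 (only option left).
That leaves v = 18. Strike 18 from u.
w has just one choice, so w = 8. Strike 8 from s.
s has just one choice, so s = 6. Remove 6 from u.
u has just one choice, so u = 16.

s=6, t=12, u=16, v=18, w=8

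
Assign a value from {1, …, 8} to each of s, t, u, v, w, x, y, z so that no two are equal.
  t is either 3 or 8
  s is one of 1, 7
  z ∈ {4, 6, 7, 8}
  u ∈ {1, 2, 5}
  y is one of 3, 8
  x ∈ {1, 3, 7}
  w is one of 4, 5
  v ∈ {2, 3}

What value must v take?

The 8 variables draw from only 8 values {1, 2, 3, 4, 5, 6, 7, 8}, so each is used; only z can be 6, hence z = 6.
The 7 still-open variables draw from only 7 values {1, 2, 3, 4, 5, 7, 8}, so each is used; only w can be 4, hence w = 4.
Among the 6 still-open variables, 5 fits only u (and all 6 values in {1, 2, 3, 5, 7, 8} must be used), so u = 5.
The 5 still-open variables together cover exactly {1, 2, 3, 7, 8} — 5 values for 5 variables — and 2 appears only in v's list, so v = 2.

2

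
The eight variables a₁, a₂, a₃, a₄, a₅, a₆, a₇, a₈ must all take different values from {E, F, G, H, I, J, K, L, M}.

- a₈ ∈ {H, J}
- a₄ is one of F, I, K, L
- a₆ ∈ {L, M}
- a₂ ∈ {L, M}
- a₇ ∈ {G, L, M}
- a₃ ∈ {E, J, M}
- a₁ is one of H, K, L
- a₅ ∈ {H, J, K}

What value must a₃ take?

E

a₂ and a₆ share exactly the 2 values {L, M}; by pigeonhole those values go to them, so strike L, M from a₁, a₃, a₄, a₇.
a₇'s domain is down to {G}, so a₇ = G.
The 3 variables a₁, a₅, a₈ are confined to {H, J, K}, which locks those values in; drop them from a₃, a₄.
So a₃ = E.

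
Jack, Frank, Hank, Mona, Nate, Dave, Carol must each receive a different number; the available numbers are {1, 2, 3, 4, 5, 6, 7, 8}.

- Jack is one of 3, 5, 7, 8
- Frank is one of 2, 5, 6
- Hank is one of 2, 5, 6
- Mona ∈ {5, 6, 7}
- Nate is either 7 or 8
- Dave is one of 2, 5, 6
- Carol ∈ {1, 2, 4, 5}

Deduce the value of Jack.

3

The 3 variables Frank, Hank, Dave are confined to {2, 5, 6}, which locks those values in; drop them from Jack, Mona, Carol.
Mona's domain is down to {7}, so Mona = 7. Strike 7 from Jack, Nate.
Nate must be 8 (only option left). Strike 8 from Jack.
So Jack = 3.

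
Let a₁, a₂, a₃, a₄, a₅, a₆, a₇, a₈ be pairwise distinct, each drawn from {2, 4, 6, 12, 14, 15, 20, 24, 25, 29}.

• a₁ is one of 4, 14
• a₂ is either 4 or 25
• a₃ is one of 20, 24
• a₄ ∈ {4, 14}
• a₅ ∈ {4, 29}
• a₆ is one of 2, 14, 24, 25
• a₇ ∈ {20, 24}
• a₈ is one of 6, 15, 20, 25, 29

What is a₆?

2

a₁ and a₄ between them cover only {4, 14} — a naked pair. Remove those values from a₂, a₅, a₆.
That leaves a₂ = 25. Eliminate 25 elsewhere: a₆, a₈.
a₅ has just one choice, so a₅ = 29. Strike 29 from a₈.
a₃ and a₇ between them cover only {20, 24} — a naked pair. Remove those values from a₆, a₈.
So a₆ = 2.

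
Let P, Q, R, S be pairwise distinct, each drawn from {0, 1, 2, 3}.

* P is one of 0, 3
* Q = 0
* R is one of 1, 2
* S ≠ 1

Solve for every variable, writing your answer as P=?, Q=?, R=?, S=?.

P=3, Q=0, R=1, S=2

Q has just one choice, so Q = 0. Remove 0 from P, S.
That leaves P = 3. Strike 3 from S.
S has just one choice, so S = 2. So R can't be 2.
R has just one choice, so R = 1.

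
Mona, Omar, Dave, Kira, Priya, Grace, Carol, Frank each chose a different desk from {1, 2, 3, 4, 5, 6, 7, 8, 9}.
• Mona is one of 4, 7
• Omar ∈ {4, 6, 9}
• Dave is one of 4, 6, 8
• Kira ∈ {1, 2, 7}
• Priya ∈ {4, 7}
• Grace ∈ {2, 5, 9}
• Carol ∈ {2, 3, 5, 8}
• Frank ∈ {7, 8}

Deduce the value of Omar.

Mona and Priya share exactly the 2 values {4, 7}; by pigeonhole those values go to them, so strike 4, 7 from Omar, Dave, Kira, Frank.
Frank has just one choice, so Frank = 8. Remove 8 from Dave, Carol.
That leaves Dave = 6. Remove 6 from Omar.
So Omar = 9.

9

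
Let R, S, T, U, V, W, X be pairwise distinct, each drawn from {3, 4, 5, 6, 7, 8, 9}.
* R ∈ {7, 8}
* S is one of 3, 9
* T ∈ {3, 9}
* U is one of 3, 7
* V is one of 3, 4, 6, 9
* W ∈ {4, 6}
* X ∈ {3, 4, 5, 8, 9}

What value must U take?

7

Among the 7 variables, 5 fits only X (and all 7 values in {3, 4, 5, 6, 7, 8, 9} must be used), so X = 5.
The 6 still-open variables together cover exactly {3, 4, 6, 7, 8, 9} — 6 values for 6 variables — and 8 appears only in R's list, so R = 8.
Among the 5 still-open variables, 7 fits only U (and all 5 values in {3, 4, 6, 7, 9} must be used), so U = 7.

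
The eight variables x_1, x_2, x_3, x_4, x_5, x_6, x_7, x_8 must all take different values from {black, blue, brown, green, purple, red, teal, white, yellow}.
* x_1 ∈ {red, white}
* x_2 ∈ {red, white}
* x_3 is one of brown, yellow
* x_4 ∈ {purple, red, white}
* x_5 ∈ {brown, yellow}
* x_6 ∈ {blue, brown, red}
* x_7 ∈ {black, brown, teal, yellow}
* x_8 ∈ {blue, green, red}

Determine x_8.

green

x_1 and x_2 between them cover only {red, white} — a naked pair. Remove those values from x_4, x_6, x_8.
x_4's domain is down to {purple}, so x_4 = purple.
x_3 and x_5 share exactly the 2 values {brown, yellow}; by pigeonhole those values go to them, so strike brown, yellow from x_6, x_7.
x_6 must be blue (only option left). Eliminate blue elsewhere: x_8.
So x_8 = green.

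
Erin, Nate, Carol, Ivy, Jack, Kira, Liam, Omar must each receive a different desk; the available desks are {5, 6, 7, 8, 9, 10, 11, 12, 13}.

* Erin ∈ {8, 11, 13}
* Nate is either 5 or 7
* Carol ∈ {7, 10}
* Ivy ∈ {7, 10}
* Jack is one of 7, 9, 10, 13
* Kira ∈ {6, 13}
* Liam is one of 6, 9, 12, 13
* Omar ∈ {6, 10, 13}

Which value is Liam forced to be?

12

The 2 variables Carol and Ivy are confined to {7, 10}, which locks those values in; drop them from Nate, Jack, Omar.
Nate must be 5 (only option left).
The 2 variables Kira and Omar are confined to {6, 13}, which locks those values in; drop them from Erin, Jack, Liam.
Jack must be 9 (only option left). Remove 9 from Liam.
So Liam = 12.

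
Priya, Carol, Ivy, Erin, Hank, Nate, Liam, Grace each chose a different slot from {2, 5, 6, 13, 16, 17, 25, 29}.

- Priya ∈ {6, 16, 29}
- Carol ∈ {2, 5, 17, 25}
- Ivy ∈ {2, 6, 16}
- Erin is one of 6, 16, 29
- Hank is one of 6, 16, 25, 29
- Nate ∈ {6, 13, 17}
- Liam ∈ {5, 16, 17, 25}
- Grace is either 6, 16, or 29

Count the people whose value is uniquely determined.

The 8 variables together cover exactly {2, 5, 6, 13, 16, 17, 25, 29} — 8 values for 8 variables — and 13 appears only in Nate's list, so Nate = 13.
Priya, Erin, Grace share exactly the 3 values {6, 16, 29}; by pigeonhole those values go to them, so strike 6, 16, 29 from Ivy, Hank, Liam.
Ivy must be 2 (only option left). Remove 2 from Carol.
Hank's domain is down to {25}, so Hank = 25. So Carol, Liam can't be 25.
Determined: Ivy=2, Hank=25, Nate=13. The other people each still have more than one consistent value. That makes 3.

3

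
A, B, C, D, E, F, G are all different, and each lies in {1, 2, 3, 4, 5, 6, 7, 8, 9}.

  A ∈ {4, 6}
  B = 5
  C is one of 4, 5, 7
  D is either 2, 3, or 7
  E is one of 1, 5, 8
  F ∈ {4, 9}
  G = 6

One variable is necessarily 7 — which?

C

B has just one choice, so B = 5. Strike 5 from C, E.
G has just one choice, so G = 6. Eliminate 6 elsewhere: A.
A's domain is down to {4}, so A = 4. Remove 4 from C, F.
So 7 goes to C.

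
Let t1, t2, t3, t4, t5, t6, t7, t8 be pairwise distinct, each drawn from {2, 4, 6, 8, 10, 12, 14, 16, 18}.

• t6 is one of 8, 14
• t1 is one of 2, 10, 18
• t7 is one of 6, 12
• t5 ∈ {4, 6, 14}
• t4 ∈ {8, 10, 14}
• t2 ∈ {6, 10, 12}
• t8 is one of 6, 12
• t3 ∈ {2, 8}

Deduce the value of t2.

10

The 8 variables draw from only 8 values {2, 4, 6, 8, 10, 12, 14, 18}, so each is used; only t5 can be 4, hence t5 = 4.
The 7 still-open variables draw from only 7 values {2, 6, 8, 10, 12, 14, 18}, so each is used; only t1 can be 18, hence t1 = 18.
The 6 still-open variables together cover exactly {2, 6, 8, 10, 12, 14} — 6 values for 6 variables — and 2 appears only in t3's list, so t3 = 2.
t7 and t8 between them cover only {6, 12} — a naked pair. Remove those values from t2.
So t2 = 10.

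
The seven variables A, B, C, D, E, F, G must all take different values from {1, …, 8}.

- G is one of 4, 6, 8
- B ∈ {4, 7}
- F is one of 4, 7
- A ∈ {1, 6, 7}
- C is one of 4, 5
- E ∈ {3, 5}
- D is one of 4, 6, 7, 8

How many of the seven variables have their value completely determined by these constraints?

3

The 7 variables draw from only 7 values {1, 3, 4, 5, 6, 7, 8}, so each is used; only A can be 1, hence A = 1.
The 6 still-open variables together cover exactly {3, 4, 5, 6, 7, 8} — 6 values for 6 variables — and 3 appears only in E's list, so E = 3.
The 5 still-open variables draw from only 5 values {4, 5, 6, 7, 8}, so each is used; only C can be 5, hence C = 5.
The 2 variables B and F are confined to {4, 7}, which locks those values in; drop them from D, G.
Determined: A=1, C=5, E=3. The other variables each still have more than one consistent value. That makes 3.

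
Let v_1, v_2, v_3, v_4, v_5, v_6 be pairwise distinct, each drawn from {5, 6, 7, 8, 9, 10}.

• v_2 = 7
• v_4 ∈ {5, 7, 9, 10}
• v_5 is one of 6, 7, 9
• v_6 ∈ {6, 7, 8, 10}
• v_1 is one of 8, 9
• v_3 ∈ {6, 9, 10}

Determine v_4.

v_2's domain is down to {7}, so v_2 = 7. Eliminate 7 elsewhere: v_4, v_5, v_6.
The 5 still-open variables together cover exactly {5, 6, 8, 9, 10} — 5 values for 5 variables — and 5 appears only in v_4's list, so v_4 = 5.

5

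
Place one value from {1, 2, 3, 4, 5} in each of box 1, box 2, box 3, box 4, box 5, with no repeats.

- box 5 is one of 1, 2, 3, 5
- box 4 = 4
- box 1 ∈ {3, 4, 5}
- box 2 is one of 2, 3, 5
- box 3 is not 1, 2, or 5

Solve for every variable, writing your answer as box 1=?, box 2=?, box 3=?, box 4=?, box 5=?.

box 1=5, box 2=2, box 3=3, box 4=4, box 5=1

box 4 must be 4 (only option left). Eliminate 4 elsewhere: box 1, box 3.
box 3 must be 3 (only option left). So box 1, box 2, box 5 can't be 3.
That leaves box 1 = 5. Strike 5 from box 2, box 5.
box 2's domain is down to {2}, so box 2 = 2. So box 5 can't be 2.
box 5's domain is down to {1}, so box 5 = 1.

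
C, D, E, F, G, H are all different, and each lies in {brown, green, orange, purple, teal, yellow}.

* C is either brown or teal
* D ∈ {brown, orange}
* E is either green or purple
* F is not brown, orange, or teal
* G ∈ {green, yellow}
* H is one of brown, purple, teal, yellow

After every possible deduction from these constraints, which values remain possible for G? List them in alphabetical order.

The 6 variables together cover exactly {brown, green, orange, purple, teal, yellow} — 6 values for 6 variables — and orange appears only in D's list, so D = orange.
The 3 variables E, F, G are confined to {green, purple, yellow}, which locks those values in; drop them from H.
No further eliminations apply; G can still be any of green, yellow.

green, yellow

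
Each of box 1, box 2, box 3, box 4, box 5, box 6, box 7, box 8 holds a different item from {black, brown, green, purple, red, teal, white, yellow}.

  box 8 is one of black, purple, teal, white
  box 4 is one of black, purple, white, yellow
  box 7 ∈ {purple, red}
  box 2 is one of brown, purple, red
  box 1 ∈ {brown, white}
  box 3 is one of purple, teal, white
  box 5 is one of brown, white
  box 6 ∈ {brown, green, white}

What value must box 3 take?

Among the 8 variables, green fits only box 6 (and all 8 values in {black, brown, green, purple, red, teal, white, yellow} must be used), so box 6 = green.
The 7 still-open variables together cover exactly {black, brown, purple, red, teal, white, yellow} — 7 values for 7 variables — and yellow appears only in box 4's list, so box 4 = yellow.
Among the 6 still-open variables, black fits only box 8 (and all 6 values in {black, brown, purple, red, teal, white} must be used), so box 8 = black.
The 5 still-open variables draw from only 5 values {brown, purple, red, teal, white}, so each is used; only box 3 can be teal, hence box 3 = teal.

teal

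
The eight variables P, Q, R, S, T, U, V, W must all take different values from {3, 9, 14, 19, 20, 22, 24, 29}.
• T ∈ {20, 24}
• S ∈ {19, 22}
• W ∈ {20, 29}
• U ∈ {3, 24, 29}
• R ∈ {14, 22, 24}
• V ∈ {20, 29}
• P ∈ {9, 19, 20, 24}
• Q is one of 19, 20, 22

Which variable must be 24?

T

The 8 variables together cover exactly {3, 9, 14, 19, 20, 22, 24, 29} — 8 values for 8 variables — and 3 appears only in U's list, so U = 3.
The 7 still-open variables together cover exactly {9, 14, 19, 20, 22, 24, 29} — 7 values for 7 variables — and 9 appears only in P's list, so P = 9.
The 6 still-open variables together cover exactly {14, 19, 20, 22, 24, 29} — 6 values for 6 variables — and 14 appears only in R's list, so R = 14.
The 5 still-open variables draw from only 5 values {19, 20, 22, 24, 29}, so each is used; only T can be 24, hence T = 24.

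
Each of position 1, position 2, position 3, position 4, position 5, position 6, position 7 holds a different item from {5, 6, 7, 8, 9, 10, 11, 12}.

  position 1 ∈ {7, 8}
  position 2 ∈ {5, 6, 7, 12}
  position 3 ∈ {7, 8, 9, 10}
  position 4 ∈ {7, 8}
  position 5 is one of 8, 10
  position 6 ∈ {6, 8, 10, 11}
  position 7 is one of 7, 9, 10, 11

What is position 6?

The 2 variables position 1 and position 4 are confined to {7, 8}, which locks those values in; drop them from position 2, position 3, position 5, position 6, position 7.
position 5 has just one choice, so position 5 = 10. Remove 10 from position 3, position 6, position 7.
position 3's domain is down to {9}, so position 3 = 9. Strike 9 from position 7.
That leaves position 7 = 11. So position 6 can't be 11.
So position 6 = 6.

6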